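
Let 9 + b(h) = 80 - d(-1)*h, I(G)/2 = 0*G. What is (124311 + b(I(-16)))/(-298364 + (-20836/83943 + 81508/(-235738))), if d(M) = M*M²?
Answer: -615335009950197/1476051039547747 ≈ -0.41688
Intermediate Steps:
I(G) = 0 (I(G) = 2*(0*G) = 2*0 = 0)
d(M) = M³
b(h) = 71 + h (b(h) = -9 + (80 - (-1)³*h) = -9 + (80 - (-1)*h) = -9 + (80 + h) = 71 + h)
(124311 + b(I(-16)))/(-298364 + (-20836/83943 + 81508/(-235738))) = (124311 + (71 + 0))/(-298364 + (-20836/83943 + 81508/(-235738))) = (124311 + 71)/(-298364 + (-20836*1/83943 + 81508*(-1/235738))) = 124382/(-298364 + (-20836/83943 - 40754/117869)) = 124382/(-298364 - 5876931506/9894277467) = 124382/(-2952102079095494/9894277467) = 124382*(-9894277467/2952102079095494) = -615335009950197/1476051039547747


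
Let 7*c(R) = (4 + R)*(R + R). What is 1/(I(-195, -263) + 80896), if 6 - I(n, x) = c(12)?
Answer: 7/565930 ≈ 1.2369e-5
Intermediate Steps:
c(R) = 2*R*(4 + R)/7 (c(R) = ((4 + R)*(R + R))/7 = ((4 + R)*(2*R))/7 = (2*R*(4 + R))/7 = 2*R*(4 + R)/7)
I(n, x) = -342/7 (I(n, x) = 6 - 2*12*(4 + 12)/7 = 6 - 2*12*16/7 = 6 - 1*384/7 = 6 - 384/7 = -342/7)
1/(I(-195, -263) + 80896) = 1/(-342/7 + 80896) = 1/(565930/7) = 7/565930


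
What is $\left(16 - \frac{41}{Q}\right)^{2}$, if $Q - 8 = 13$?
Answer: $\frac{87025}{441} \approx 197.34$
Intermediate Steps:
$Q = 21$ ($Q = 8 + 13 = 21$)
$\left(16 - \frac{41}{Q}\right)^{2} = \left(16 - \frac{41}{21}\right)^{2} = \left(\frac{295}{21}\right)^{2} = \frac{87025}{441}$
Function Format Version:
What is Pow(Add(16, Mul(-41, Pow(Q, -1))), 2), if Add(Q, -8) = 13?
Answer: Rational(87025, 441) ≈ 197.34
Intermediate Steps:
Q = 21 (Q = Add(8, 13) = 21)
Pow(Add(16, Mul(-41, Pow(Q, -1))), 2) = Pow(Add(16, Mul(-41, Pow(21, -1))), 2) = Pow(Add(16, Mul(-41, Rational(1, 21))), 2) = Pow(Add(16, Rational(-41, 21)), 2) = Pow(Rational(295, 21), 2) = Rational(87025, 441)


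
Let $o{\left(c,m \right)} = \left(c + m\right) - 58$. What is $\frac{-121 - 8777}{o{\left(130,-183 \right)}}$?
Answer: $\frac{2966}{37} \approx 80.162$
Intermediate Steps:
$o{\left(c,m \right)} = -58 + c + m$
$\frac{-121 - 8777}{o{\left(130,-183 \right)}} = \frac{-121 - 8777}{-58 + 130 - 183} = \frac{-121 - 8777}{-111} = \left(-8898\right) \left(- \frac{1}{111}\right) = \frac{2966}{37}$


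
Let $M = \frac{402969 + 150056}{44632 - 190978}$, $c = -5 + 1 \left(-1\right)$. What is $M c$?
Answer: $\frac{553025}{24391} \approx 22.673$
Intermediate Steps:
$c = -6$ ($c = -5 - 1 = -6$)
$M = - \frac{553025}{146346}$ ($M = \frac{553025}{-146346} = 553025 \left(- \frac{1}{146346}\right) = - \frac{553025}{146346} \approx -3.7789$)
$M c = \left(- \frac{553025}{146346}\right) \left(-6\right) = \frac{553025}{24391}$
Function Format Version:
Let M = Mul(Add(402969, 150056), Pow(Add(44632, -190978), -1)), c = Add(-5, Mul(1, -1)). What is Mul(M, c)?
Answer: Rational(553025, 24391) ≈ 22.673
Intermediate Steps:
c = -6 (c = Add(-5, -1) = -6)
M = Rational(-553025, 146346) (M = Mul(553025, Pow(-146346, -1)) = Mul(553025, Rational(-1, 146346)) = Rational(-553025, 146346) ≈ -3.7789)
Mul(M, c) = Mul(Rational(-553025, 146346), -6) = Rational(553025, 24391)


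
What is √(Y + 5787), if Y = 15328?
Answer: √21115 ≈ 145.31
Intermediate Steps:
√(Y + 5787) = √(15328 + 5787) = √21115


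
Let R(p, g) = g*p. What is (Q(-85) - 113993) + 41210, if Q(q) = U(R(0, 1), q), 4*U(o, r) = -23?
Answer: -291155/4 ≈ -72789.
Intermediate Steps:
U(o, r) = -23/4 (U(o, r) = (1/4)*(-23) = -23/4)
Q(q) = -23/4
(Q(-85) - 113993) + 41210 = (-23/4 - 113993) + 41210 = -455995/4 + 41210 = -291155/4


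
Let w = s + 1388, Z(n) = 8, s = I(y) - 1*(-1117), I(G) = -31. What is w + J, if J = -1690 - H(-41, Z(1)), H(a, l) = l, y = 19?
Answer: 776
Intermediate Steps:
s = 1086 (s = -31 - 1*(-1117) = -31 + 1117 = 1086)
J = -1698 (J = -1690 - 1*8 = -1690 - 8 = -1698)
w = 2474 (w = 1086 + 1388 = 2474)
w + J = 2474 - 1698 = 776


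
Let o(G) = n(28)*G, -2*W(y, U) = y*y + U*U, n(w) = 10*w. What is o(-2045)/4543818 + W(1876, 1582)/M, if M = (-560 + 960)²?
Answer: -137732791889/7270108800 ≈ -18.945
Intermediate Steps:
W(y, U) = -U²/2 - y²/2 (W(y, U) = -(y*y + U*U)/2 = -(y² + U²)/2 = -(U² + y²)/2 = -U²/2 - y²/2)
o(G) = 280*G (o(G) = (10*28)*G = 280*G)
M = 160000 (M = 400² = 160000)
o(-2045)/4543818 + W(1876, 1582)/M = (280*(-2045))/4543818 + (-½*1582² - ½*1876²)/160000 = -572600*1/4543818 + (-½*2502724 - ½*3519376)*(1/160000) = -286300/2271909 + (-1251362 - 1759688)*(1/160000) = -286300/2271909 - 3011050*1/160000 = -286300/2271909 - 60221/3200 = -137732791889/7270108800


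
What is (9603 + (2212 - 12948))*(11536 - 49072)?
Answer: 42528288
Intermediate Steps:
(9603 + (2212 - 12948))*(11536 - 49072) = (9603 - 10736)*(-37536) = -1133*(-37536) = 42528288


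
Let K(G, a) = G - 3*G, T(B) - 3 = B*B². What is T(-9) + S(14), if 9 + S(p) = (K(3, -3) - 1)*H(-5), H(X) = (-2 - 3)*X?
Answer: -910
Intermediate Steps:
H(X) = -5*X
T(B) = 3 + B³ (T(B) = 3 + B*B² = 3 + B³)
K(G, a) = -2*G
S(p) = -184 (S(p) = -9 + (-2*3 - 1)*(-5*(-5)) = -9 + (-6 - 1)*25 = -9 - 7*25 = -9 - 175 = -184)
T(-9) + S(14) = (3 + (-9)³) - 184 = (3 - 729) - 184 = -726 - 184 = -910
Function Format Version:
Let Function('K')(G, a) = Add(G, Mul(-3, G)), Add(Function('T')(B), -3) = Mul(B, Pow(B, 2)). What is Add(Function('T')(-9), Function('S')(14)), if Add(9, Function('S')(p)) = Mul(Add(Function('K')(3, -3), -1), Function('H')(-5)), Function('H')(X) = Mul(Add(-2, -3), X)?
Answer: -910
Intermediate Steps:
Function('H')(X) = Mul(-5, X)
Function('T')(B) = Add(3, Pow(B, 3)) (Function('T')(B) = Add(3, Mul(B, Pow(B, 2))) = Add(3, Pow(B, 3)))
Function('K')(G, a) = Mul(-2, G)
Function('S')(p) = -184 (Function('S')(p) = Add(-9, Mul(Add(Mul(-2, 3), -1), Mul(-5, -5))) = Add(-9, Mul(Add(-6, -1), 25)) = Add(-9, Mul(-7, 25)) = Add(-9, -175) = -184)
Add(Function('T')(-9), Function('S')(14)) = Add(Add(3, Pow(-9, 3)), -184) = Add(Add(3, -729), -184) = Add(-726, -184) = -910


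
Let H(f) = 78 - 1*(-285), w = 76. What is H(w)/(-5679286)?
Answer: -363/5679286 ≈ -6.3916e-5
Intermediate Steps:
H(f) = 363 (H(f) = 78 + 285 = 363)
H(w)/(-5679286) = 363/(-5679286) = 363*(-1/5679286) = -363/5679286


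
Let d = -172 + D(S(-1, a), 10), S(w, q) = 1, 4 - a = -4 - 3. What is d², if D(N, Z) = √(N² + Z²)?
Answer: (172 - √101)² ≈ 26228.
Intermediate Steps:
a = 11 (a = 4 - (-4 - 3) = 4 - 1*(-7) = 4 + 7 = 11)
d = -172 + √101 (d = -172 + √(1² + 10²) = -172 + √(1 + 100) = -172 + √101 ≈ -161.95)
d² = (-172 + √101)²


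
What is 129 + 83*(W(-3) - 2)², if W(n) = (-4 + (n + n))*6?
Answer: 319181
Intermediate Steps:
W(n) = -24 + 12*n (W(n) = (-4 + 2*n)*6 = -24 + 12*n)
129 + 83*(W(-3) - 2)² = 129 + 83*((-24 + 12*(-3)) - 2)² = 129 + 83*((-24 - 36) - 2)² = 129 + 83*(-60 - 2)² = 129 + 83*(-62)² = 129 + 83*3844 = 129 + 319052 = 319181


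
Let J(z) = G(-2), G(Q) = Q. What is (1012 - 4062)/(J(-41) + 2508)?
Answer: -1525/1253 ≈ -1.2171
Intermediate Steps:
J(z) = -2
(1012 - 4062)/(J(-41) + 2508) = (1012 - 4062)/(-2 + 2508) = -3050/2506 = -3050*1/2506 = -1525/1253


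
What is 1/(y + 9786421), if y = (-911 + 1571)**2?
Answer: 1/10222021 ≈ 9.7828e-8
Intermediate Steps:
y = 435600 (y = 660**2 = 435600)
1/(y + 9786421) = 1/(435600 + 9786421) = 1/10222021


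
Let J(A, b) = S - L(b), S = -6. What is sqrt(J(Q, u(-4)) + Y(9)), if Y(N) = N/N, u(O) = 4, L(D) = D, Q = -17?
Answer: 3*I ≈ 3.0*I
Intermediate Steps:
Y(N) = 1
J(A, b) = -6 - b
sqrt(J(Q, u(-4)) + Y(9)) = sqrt((-6 - 1*4) + 1) = sqrt((-6 - 4) + 1) = sqrt(-10 + 1) = sqrt(-9) = 3*I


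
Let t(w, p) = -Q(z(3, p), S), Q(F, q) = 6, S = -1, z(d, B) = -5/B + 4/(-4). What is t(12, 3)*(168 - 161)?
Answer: -42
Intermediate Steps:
z(d, B) = -1 - 5/B (z(d, B) = -5/B + 4*(-1/4) = -5/B - 1 = -1 - 5/B)
t(w, p) = -6 (t(w, p) = -1*6 = -6)
t(12, 3)*(168 - 161) = -6*(168 - 161) = -6*7 = -42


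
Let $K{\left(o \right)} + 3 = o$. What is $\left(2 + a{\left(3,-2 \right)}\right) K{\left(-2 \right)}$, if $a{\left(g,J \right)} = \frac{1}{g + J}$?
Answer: $-15$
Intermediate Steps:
$K{\left(o \right)} = -3 + o$
$a{\left(g,J \right)} = \frac{1}{J + g}$
$\left(2 + a{\left(3,-2 \right)}\right) K{\left(-2 \right)} = \left(2 + \frac{1}{-2 + 3}\right) \left(-3 - 2\right) = \left(2 + 1^{-1}\right) \left(-5\right) = \left(2 + 1\right) \left(-5\right) = 3 \left(-5\right) = -15$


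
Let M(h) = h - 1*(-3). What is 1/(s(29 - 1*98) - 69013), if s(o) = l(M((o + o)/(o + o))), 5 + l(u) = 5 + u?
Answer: -1/69009 ≈ -1.4491e-5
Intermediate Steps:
M(h) = 3 + h (M(h) = h + 3 = 3 + h)
l(u) = u (l(u) = -5 + (5 + u) = u)
s(o) = 4 (s(o) = 3 + (o + o)/(o + o) = 3 + (2*o)/((2*o)) = 3 + (2*o)*(1/(2*o)) = 3 + 1 = 4)
1/(s(29 - 1*98) - 69013) = 1/(4 - 69013) = 1/(-69009) = -1/69009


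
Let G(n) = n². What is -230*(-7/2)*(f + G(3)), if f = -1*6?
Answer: 2415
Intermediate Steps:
f = -6
-230*(-7/2)*(f + G(3)) = -230*(-7/2)*(-6 + 3²) = -230*(-7*½)*(-6 + 9) = -(-805)*3 = -230*(-21/2) = 2415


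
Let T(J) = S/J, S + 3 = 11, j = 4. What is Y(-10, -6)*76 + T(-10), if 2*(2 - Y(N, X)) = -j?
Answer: 1516/5 ≈ 303.20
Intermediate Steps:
Y(N, X) = 4 (Y(N, X) = 2 - (-1)*4/2 = 2 - ½*(-4) = 2 + 2 = 4)
S = 8 (S = -3 + 11 = 8)
T(J) = 8/J
Y(-10, -6)*76 + T(-10) = 4*76 + 8/(-10) = 304 + 8*(-⅒) = 304 - ⅘ = 1516/5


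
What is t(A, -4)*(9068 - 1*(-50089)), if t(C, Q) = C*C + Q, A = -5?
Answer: 1242297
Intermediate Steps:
t(C, Q) = Q + C² (t(C, Q) = C² + Q = Q + C²)
t(A, -4)*(9068 - 1*(-50089)) = (-4 + (-5)²)*(9068 - 1*(-50089)) = (-4 + 25)*(9068 + 50089) = 21*59157 = 1242297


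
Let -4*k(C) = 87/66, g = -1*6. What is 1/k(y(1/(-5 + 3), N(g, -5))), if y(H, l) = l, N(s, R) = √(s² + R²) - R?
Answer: -88/29 ≈ -3.0345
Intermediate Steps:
g = -6
N(s, R) = √(R² + s²) - R
k(C) = -29/88 (k(C) = -87/(4*66) = -¼*29/22 = -29/88)
1/k(y(1/(-5 + 3), N(g, -5))) = 1/(-29/88) = -88/29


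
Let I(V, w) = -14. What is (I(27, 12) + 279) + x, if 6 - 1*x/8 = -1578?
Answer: 12937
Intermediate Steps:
x = 12672 (x = 48 - 8*(-1578) = 48 + 12624 = 12672)
(I(27, 12) + 279) + x = (-14 + 279) + 12672 = 265 + 12672 = 12937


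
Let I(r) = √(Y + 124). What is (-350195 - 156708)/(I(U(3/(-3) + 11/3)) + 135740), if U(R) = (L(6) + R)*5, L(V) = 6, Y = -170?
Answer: -34403506610/9212673823 + 506903*I*√46/18425347646 ≈ -3.7344 + 0.00018659*I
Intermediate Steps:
U(R) = 30 + 5*R (U(R) = (6 + R)*5 = 30 + 5*R)
I(r) = I*√46 (I(r) = √(-170 + 124) = √(-46) = I*√46)
(-350195 - 156708)/(I(U(3/(-3) + 11/3)) + 135740) = (-350195 - 156708)/(I*√46 + 135740) = -506903/(135740 + I*√46)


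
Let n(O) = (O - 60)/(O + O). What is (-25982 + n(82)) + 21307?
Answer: -383339/82 ≈ -4674.9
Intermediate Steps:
n(O) = (-60 + O)/(2*O) (n(O) = (-60 + O)/((2*O)) = (-60 + O)*(1/(2*O)) = (-60 + O)/(2*O))
(-25982 + n(82)) + 21307 = (-25982 + (½)*(-60 + 82)/82) + 21307 = (-25982 + (½)*(1/82)*22) + 21307 = (-25982 + 11/82) + 21307 = -2130513/82 + 21307 = -383339/82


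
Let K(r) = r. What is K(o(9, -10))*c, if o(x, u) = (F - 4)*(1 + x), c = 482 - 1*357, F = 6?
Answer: 2500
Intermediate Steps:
c = 125 (c = 482 - 357 = 125)
o(x, u) = 2 + 2*x (o(x, u) = (6 - 4)*(1 + x) = 2*(1 + x) = 2 + 2*x)
K(o(9, -10))*c = (2 + 2*9)*125 = (2 + 18)*125 = 20*125 = 2500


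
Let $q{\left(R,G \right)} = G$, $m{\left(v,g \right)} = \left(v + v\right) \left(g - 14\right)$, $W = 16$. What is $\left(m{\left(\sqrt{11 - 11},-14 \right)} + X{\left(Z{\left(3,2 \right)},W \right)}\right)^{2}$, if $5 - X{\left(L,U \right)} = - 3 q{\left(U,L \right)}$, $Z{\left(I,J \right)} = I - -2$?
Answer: $400$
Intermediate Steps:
$m{\left(v,g \right)} = 2 v \left(-14 + g\right)$
$Z{\left(I,J \right)} = 2 + I$ ($Z{\left(I,J \right)} = I + 2 = 2 + I$)
$X{\left(L,U \right)} = 5 + 3 L$ ($X{\left(L,U \right)} = 5 - - 3 L = 5 + 3 L$)
$\left(m{\left(\sqrt{11 - 11},-14 \right)} + X{\left(Z{\left(3,2 \right)},W \right)}\right)^{2} = \left(2 \sqrt{11 - 11} \left(-14 - 14\right) + \left(5 + 3 \left(2 + 3\right)\right)\right)^{2} = \left(2 \sqrt{0} \left(-28\right) + \left(5 + 3 \cdot 5\right)\right)^{2} = \left(2 \cdot 0 \left(-28\right) + \left(5 + 15\right)\right)^{2} = \left(0 + 20\right)^{2} = 20^{2} = 400$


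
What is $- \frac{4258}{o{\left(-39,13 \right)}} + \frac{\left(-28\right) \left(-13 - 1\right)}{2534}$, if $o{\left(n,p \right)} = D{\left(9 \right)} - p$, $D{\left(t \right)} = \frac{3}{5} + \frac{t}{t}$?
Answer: $\frac{3855086}{10317} \approx 373.66$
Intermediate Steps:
$D{\left(t \right)} = \frac{8}{5}$ ($D{\left(t \right)} = 3 \cdot \frac{1}{5} + 1 = \frac{3}{5} + 1 = \frac{8}{5}$)
$o{\left(n,p \right)} = \frac{8}{5} - p$
$- \frac{4258}{o{\left(-39,13 \right)}} + \frac{\left(-28\right) \left(-13 - 1\right)}{2534} = - \frac{4258}{\frac{8}{5} - 13} + \frac{\left(-28\right) \left(-13 - 1\right)}{2534} = - \frac{4258}{\frac{8}{5} - 13} + \left(-28\right) \left(-14\right) \frac{1}{2534} = - \frac{4258}{- \frac{57}{5}} + 392 \cdot \frac{1}{2534} = \left(-4258\right) \left(- \frac{5}{57}\right) + \frac{28}{181} = \frac{21290}{57} + \frac{28}{181} = \frac{3855086}{10317}$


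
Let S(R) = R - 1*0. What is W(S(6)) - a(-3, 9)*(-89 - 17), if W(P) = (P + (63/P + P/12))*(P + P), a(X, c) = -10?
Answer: -856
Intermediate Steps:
S(R) = R (S(R) = R + 0 = R)
W(P) = 2*P*(63/P + 13*P/12) (W(P) = (P + (63/P + P*(1/12)))*(2*P) = (P + (63/P + P/12))*(2*P) = (63/P + 13*P/12)*(2*P) = 2*P*(63/P + 13*P/12))
W(S(6)) - a(-3, 9)*(-89 - 17) = (126 + (13/6)*6²) - (-10)*(-89 - 17) = (126 + (13/6)*36) - (-10)*(-106) = (126 + 78) - 1*1060 = 204 - 1060 = -856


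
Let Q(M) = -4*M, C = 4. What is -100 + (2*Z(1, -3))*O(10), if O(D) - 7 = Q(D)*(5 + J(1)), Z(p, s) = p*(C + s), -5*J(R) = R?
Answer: -470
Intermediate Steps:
J(R) = -R/5
Z(p, s) = p*(4 + s)
O(D) = 7 - 96*D/5 (O(D) = 7 + (-4*D)*(5 - 1/5*1) = 7 + (-4*D)*(5 - 1/5) = 7 - 4*D*(24/5) = 7 - 96*D/5)
-100 + (2*Z(1, -3))*O(10) = -100 + (2*(1*(4 - 3)))*(7 - 96/5*10) = -100 + (2*(1*1))*(7 - 192) = -100 + (2*1)*(-185) = -100 + 2*(-185) = -100 - 370 = -470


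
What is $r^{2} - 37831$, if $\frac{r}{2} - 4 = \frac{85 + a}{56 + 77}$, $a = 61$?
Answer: $- \frac{667353823}{17689} \approx -37727.0$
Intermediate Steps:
$r = \frac{1356}{133}$ ($r = 8 + 2 \frac{85 + 61}{56 + 77} = 8 + 2 \cdot \frac{146}{133} = 8 + \frac{292}{133} = \frac{1356}{133} \approx 10.195$)
$r^{2} - 37831 = \left(\frac{1356}{133}\right)^{2} - 37831 = \frac{1838736}{17689} - 37831 = - \frac{667353823}{17689}$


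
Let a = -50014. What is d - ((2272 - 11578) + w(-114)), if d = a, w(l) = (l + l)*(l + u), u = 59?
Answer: -53248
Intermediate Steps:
w(l) = 2*l*(59 + l) (w(l) = (l + l)*(l + 59) = (2*l)*(59 + l) = 2*l*(59 + l))
d = -50014
d - ((2272 - 11578) + w(-114)) = -50014 - ((2272 - 11578) + 2*(-114)*(59 - 114)) = -50014 - (-9306 + 2*(-114)*(-55)) = -50014 - (-9306 + 12540) = -50014 - 1*3234 = -50014 - 3234 = -53248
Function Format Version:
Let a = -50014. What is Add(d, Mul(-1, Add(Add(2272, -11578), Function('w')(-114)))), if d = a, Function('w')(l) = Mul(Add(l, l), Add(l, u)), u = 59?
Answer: -53248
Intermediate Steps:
Function('w')(l) = Mul(2, l, Add(59, l)) (Function('w')(l) = Mul(Add(l, l), Add(l, 59)) = Mul(Mul(2, l), Add(59, l)) = Mul(2, l, Add(59, l)))
d = -50014
Add(d, Mul(-1, Add(Add(2272, -11578), Function('w')(-114)))) = Add(-50014, Mul(-1, Add(Add(2272, -11578), Mul(2, -114, Add(59, -114))))) = Add(-50014, Mul(-1, Add(-9306, Mul(2, -114, -55)))) = Add(-50014, Mul(-1, Add(-9306, 12540))) = Add(-50014, Mul(-1, 3234)) = Add(-50014, -3234) = -53248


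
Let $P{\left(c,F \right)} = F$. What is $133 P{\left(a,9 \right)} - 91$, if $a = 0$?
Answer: $1106$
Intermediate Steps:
$133 P{\left(a,9 \right)} - 91 = 133 \cdot 9 - 91 = 1197 - 91 = 1106$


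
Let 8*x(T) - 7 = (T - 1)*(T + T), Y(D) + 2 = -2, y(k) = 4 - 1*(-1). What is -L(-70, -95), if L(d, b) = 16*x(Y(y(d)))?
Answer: -94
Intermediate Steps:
y(k) = 5 (y(k) = 4 + 1 = 5)
Y(D) = -4 (Y(D) = -2 - 2 = -4)
x(T) = 7/8 + T*(-1 + T)/4 (x(T) = 7/8 + ((T - 1)*(T + T))/8 = 7/8 + ((-1 + T)*(2*T))/8 = 7/8 + (2*T*(-1 + T))/8 = 7/8 + T*(-1 + T)/4)
L(d, b) = 94 (L(d, b) = 16*(7/8 - 1/4*(-4) + (1/4)*(-4)**2) = 16*(7/8 + 1 + (1/4)*16) = 16*(7/8 + 1 + 4) = 16*(47/8) = 94)
-L(-70, -95) = -1*94 = -94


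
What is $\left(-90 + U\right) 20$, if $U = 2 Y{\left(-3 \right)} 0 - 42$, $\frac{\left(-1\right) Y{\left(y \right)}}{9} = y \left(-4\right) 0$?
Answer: $-2640$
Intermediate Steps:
$Y{\left(y \right)} = 0$ ($Y{\left(y \right)} = - 9 y \left(-4\right) 0 = - 9 - 4 y 0 = \left(-9\right) 0 = 0$)
$U = -42$ ($U = 2 \cdot 0 \cdot 0 - 42 = 0 \cdot 0 - 42 = 0 - 42 = -42$)
$\left(-90 + U\right) 20 = \left(-90 - 42\right) 20 = \left(-132\right) 20 = -2640$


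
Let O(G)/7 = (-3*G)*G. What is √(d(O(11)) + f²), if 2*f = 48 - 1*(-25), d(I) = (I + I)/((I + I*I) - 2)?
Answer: √55496036408696053/6454138 ≈ 36.500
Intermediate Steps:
O(G) = -21*G² (O(G) = 7*((-3*G)*G) = 7*(-3*G²) = -21*G²)
d(I) = 2*I/(-2 + I + I²) (d(I) = (2*I)/((I + I²) - 2) = (2*I)/(-2 + I + I²) = 2*I/(-2 + I + I²))
f = 73/2 (f = (48 - 1*(-25))/2 = (48 + 25)/2 = (½)*73 = 73/2 ≈ 36.500)
√(d(O(11)) + f²) = √(2*(-21*11²)/(-2 - 21*11² + (-21*11²)²) + (73/2)²) = √(2*(-21*121)/(-2 - 21*121 + (-21*121)²) + 5329/4) = √(2*(-2541)/(-2 - 2541 + (-2541)²) + 5329/4) = √(2*(-2541)/(-2 - 2541 + 6456681) + 5329/4) = √(2*(-2541)/6454138 + 5329/4) = √(2*(-2541)*(1/6454138) + 5329/4) = √(-2541/3227069 + 5329/4) = √(17197040537/12908276) = √55496036408696053/6454138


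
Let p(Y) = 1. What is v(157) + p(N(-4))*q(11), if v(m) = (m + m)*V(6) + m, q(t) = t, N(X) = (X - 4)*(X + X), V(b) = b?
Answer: 2052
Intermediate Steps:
N(X) = 2*X*(-4 + X) (N(X) = (-4 + X)*(2*X) = 2*X*(-4 + X))
v(m) = 13*m (v(m) = (m + m)*6 + m = (2*m)*6 + m = 12*m + m = 13*m)
v(157) + p(N(-4))*q(11) = 13*157 + 1*11 = 2041 + 11 = 2052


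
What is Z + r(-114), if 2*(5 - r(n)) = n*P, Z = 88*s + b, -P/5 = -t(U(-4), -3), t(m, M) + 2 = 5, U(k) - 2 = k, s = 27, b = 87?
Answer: 3323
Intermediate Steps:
U(k) = 2 + k
t(m, M) = 3 (t(m, M) = -2 + 5 = 3)
P = 15 (P = -(-5)*3 = -5*(-3) = 15)
Z = 2463 (Z = 88*27 + 87 = 2376 + 87 = 2463)
r(n) = 5 - 15*n/2 (r(n) = 5 - n*15/2 = 5 - 15*n/2)
Z + r(-114) = 2463 + (5 - 15/2*(-114)) = 2463 + (5 + 855) = 2463 + 860 = 3323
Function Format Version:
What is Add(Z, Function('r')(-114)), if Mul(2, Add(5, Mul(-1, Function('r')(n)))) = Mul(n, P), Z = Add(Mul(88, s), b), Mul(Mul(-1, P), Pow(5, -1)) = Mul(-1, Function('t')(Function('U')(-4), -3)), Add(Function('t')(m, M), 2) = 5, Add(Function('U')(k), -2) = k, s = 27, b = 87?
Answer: 3323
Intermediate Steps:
Function('U')(k) = Add(2, k)
Function('t')(m, M) = 3 (Function('t')(m, M) = Add(-2, 5) = 3)
P = 15 (P = Mul(-5, Mul(-1, 3)) = Mul(-5, -3) = 15)
Z = 2463 (Z = Add(Mul(88, 27), 87) = Add(2376, 87) = 2463)
Function('r')(n) = Add(5, Mul(Rational(-15, 2), n)) (Function('r')(n) = Add(5, Mul(Rational(-1, 2), Mul(n, 15))) = Add(5, Mul(Rational(-1, 2), Mul(15, n))) = Add(5, Mul(Rational(-15, 2), n)))
Add(Z, Function('r')(-114)) = Add(2463, Add(5, Mul(Rational(-15, 2), -114))) = Add(2463, Add(5, 855)) = Add(2463, 860) = 3323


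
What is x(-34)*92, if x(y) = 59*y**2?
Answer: 6274768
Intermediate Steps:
x(-34)*92 = (59*(-34)**2)*92 = (59*1156)*92 = 68204*92 = 6274768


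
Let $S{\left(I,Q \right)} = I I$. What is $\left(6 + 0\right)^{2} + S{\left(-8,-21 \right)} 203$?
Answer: $13028$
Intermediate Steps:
$S{\left(I,Q \right)} = I^{2}$
$\left(6 + 0\right)^{2} + S{\left(-8,-21 \right)} 203 = \left(6 + 0\right)^{2} + \left(-8\right)^{2} \cdot 203 = 6^{2} + 64 \cdot 203 = 36 + 12992 = 13028$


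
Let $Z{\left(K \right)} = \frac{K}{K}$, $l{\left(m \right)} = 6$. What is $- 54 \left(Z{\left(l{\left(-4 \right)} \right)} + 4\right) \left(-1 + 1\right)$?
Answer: $0$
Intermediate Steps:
$Z{\left(K \right)} = 1$
$- 54 \left(Z{\left(l{\left(-4 \right)} \right)} + 4\right) \left(-1 + 1\right) = - 54 \left(1 + 4\right) \left(-1 + 1\right) = - 54 \cdot 5 \cdot 0 = \left(-54\right) 0 = 0$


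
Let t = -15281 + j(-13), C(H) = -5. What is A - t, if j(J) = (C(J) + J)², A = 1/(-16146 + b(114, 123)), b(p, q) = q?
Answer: 239656010/16023 ≈ 14957.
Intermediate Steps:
A = -1/16023 (A = 1/(-16146 + 123) = 1/(-16023) = -1/16023 ≈ -6.2410e-5)
j(J) = (-5 + J)²
t = -14957 (t = -15281 + (-5 - 13)² = -15281 + (-18)² = -15281 + 324 = -14957)
A - t = -1/16023 - 1*(-14957) = -1/16023 + 14957 = 239656010/16023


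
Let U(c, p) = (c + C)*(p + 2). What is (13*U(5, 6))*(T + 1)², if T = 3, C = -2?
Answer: 4992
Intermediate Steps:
U(c, p) = (-2 + c)*(2 + p) (U(c, p) = (c - 2)*(p + 2) = (-2 + c)*(2 + p))
(13*U(5, 6))*(T + 1)² = (13*(-4 - 2*6 + 2*5 + 5*6))*(3 + 1)² = (13*(-4 - 12 + 10 + 30))*4² = (13*24)*16 = 312*16 = 4992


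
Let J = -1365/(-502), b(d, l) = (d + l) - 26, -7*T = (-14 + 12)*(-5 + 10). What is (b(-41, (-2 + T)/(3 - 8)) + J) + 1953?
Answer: 33186803/17570 ≈ 1888.8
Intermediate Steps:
T = 10/7 (T = -(-14 + 12)*(-5 + 10)/7 = -(-2)*5/7 = -⅐*(-10) = 10/7 ≈ 1.4286)
b(d, l) = -26 + d + l
J = 1365/502 (J = -1365*(-1/502) = 1365/502 ≈ 2.7191)
(b(-41, (-2 + T)/(3 - 8)) + J) + 1953 = ((-26 - 41 + (-2 + 10/7)/(3 - 8)) + 1365/502) + 1953 = ((-26 - 41 - 4/7/(-5)) + 1365/502) + 1953 = ((-26 - 41 - 4/7*(-⅕)) + 1365/502) + 1953 = ((-26 - 41 + 4/35) + 1365/502) + 1953 = (-2341/35 + 1365/502) + 1953 = -1127407/17570 + 1953 = 33186803/17570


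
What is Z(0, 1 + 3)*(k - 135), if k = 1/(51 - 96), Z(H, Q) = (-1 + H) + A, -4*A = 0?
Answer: 6076/45 ≈ 135.02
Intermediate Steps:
A = 0 (A = -¼*0 = 0)
Z(H, Q) = -1 + H (Z(H, Q) = (-1 + H) + 0 = -1 + H)
k = -1/45 (k = 1/(-45) = -1/45 ≈ -0.022222)
Z(0, 1 + 3)*(k - 135) = (-1 + 0)*(-1/45 - 135) = -1*(-6076/45) = 6076/45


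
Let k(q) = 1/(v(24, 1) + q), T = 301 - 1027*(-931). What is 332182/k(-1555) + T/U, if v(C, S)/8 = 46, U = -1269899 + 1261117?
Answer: -1731371927513/4391 ≈ -3.9430e+8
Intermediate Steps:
U = -8782
v(C, S) = 368 (v(C, S) = 8*46 = 368)
T = 956438 (T = 301 + 956137 = 956438)
k(q) = 1/(368 + q)
332182/k(-1555) + T/U = 332182/(1/(368 - 1555)) + 956438/(-8782) = 332182/(1/(-1187)) + 956438*(-1/8782) = 332182/(-1/1187) - 478219/4391 = 332182*(-1187) - 478219/4391 = -394300034 - 478219/4391 = -1731371927513/4391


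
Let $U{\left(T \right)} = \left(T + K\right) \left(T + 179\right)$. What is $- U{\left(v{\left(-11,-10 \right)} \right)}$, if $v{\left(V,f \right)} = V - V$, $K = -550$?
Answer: $98450$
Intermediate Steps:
$v{\left(V,f \right)} = 0$
$U{\left(T \right)} = \left(-550 + T\right) \left(179 + T\right)$ ($U{\left(T \right)} = \left(T - 550\right) \left(T + 179\right) = \left(-550 + T\right) \left(179 + T\right)$)
$- U{\left(v{\left(-11,-10 \right)} \right)} = - (-98450 + 0^{2} - 0) = - (-98450 + 0 + 0) = \left(-1\right) \left(-98450\right) = 98450$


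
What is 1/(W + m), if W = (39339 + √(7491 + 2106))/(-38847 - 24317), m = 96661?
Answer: 96411256722415/9319148440411318657 + 15791*√9597/9319148440411318657 ≈ 1.0345e-5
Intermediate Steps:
W = -39339/63164 - √9597/63164 (W = (39339 + √9597)/(-63164) = (39339 + √9597)*(-1/63164) = -39339/63164 - √9597/63164 ≈ -0.62436)
1/(W + m) = 1/((-39339/63164 - √9597/63164) + 96661) = 1/(6105456065/63164 - √9597/63164)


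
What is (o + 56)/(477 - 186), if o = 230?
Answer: 286/291 ≈ 0.98282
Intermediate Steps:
(o + 56)/(477 - 186) = (230 + 56)/(477 - 186) = 286/291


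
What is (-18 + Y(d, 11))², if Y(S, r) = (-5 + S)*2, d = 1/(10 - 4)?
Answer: 6889/9 ≈ 765.44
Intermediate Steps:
d = ⅙ (d = 1/6 = ⅙ ≈ 0.16667)
Y(S, r) = -10 + 2*S
(-18 + Y(d, 11))² = (-18 + (-10 + 2*(⅙)))² = (-18 + (-10 + ⅓))² = (-18 - 29/3)² = (-83/3)² = 6889/9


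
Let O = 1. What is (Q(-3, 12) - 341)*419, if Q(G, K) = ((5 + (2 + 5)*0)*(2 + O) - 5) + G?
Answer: -139946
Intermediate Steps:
Q(G, K) = 10 + G (Q(G, K) = ((5 + (2 + 5)*0)*(2 + 1) - 5) + G = ((5 + 7*0)*3 - 5) + G = ((5 + 0)*3 - 5) + G = (5*3 - 5) + G = (15 - 5) + G = 10 + G)
(Q(-3, 12) - 341)*419 = ((10 - 3) - 341)*419 = (7 - 341)*419 = -334*419 = -139946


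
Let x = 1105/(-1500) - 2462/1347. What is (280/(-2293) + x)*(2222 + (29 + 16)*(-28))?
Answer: -133042146419/51477850 ≈ -2584.5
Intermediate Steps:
x = -115143/44900 (x = 1105*(-1/1500) - 2462*1/1347 = -221/300 - 2462/1347 = -115143/44900 ≈ -2.5644)
(280/(-2293) + x)*(2222 + (29 + 16)*(-28)) = (280/(-2293) - 115143/44900)*(2222 + (29 + 16)*(-28)) = (280*(-1/2293) - 115143/44900)*(2222 + 45*(-28)) = (-280/2293 - 115143/44900)*(2222 - 1260) = -276594899/102955700*962 = -133042146419/51477850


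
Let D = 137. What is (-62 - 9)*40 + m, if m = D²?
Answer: 15929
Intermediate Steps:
m = 18769 (m = 137² = 18769)
(-62 - 9)*40 + m = (-62 - 9)*40 + 18769 = -71*40 + 18769 = -2840 + 18769 = 15929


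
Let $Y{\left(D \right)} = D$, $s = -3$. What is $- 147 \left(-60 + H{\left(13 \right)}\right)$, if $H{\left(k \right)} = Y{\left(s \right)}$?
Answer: $9261$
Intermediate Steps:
$H{\left(k \right)} = -3$
$- 147 \left(-60 + H{\left(13 \right)}\right) = - 147 \left(-60 - 3\right) = \left(-147\right) \left(-63\right) = 9261$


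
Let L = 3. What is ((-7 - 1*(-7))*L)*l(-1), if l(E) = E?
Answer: 0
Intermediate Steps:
((-7 - 1*(-7))*L)*l(-1) = ((-7 - 1*(-7))*3)*(-1) = ((-7 + 7)*3)*(-1) = (0*3)*(-1) = 0*(-1) = 0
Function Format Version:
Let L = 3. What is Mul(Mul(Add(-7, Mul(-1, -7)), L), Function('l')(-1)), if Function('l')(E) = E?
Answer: 0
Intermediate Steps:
Mul(Mul(Add(-7, Mul(-1, -7)), L), Function('l')(-1)) = Mul(Mul(Add(-7, Mul(-1, -7)), 3), -1) = Mul(Mul(Add(-7, 7), 3), -1) = Mul(Mul(0, 3), -1) = Mul(0, -1) = 0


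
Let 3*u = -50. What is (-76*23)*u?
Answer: 87400/3 ≈ 29133.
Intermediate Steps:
u = -50/3 (u = (⅓)*(-50) = -50/3 ≈ -16.667)
(-76*23)*u = -76*23*(-50/3) = -1748*(-50/3) = 87400/3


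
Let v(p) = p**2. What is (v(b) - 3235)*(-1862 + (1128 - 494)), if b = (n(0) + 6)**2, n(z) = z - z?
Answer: 2381092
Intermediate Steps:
n(z) = 0
b = 36 (b = (0 + 6)**2 = 6**2 = 36)
(v(b) - 3235)*(-1862 + (1128 - 494)) = (36**2 - 3235)*(-1862 + (1128 - 494)) = (1296 - 3235)*(-1862 + 634) = -1939*(-1228) = 2381092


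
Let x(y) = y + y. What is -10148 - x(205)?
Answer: -10558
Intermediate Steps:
x(y) = 2*y
-10148 - x(205) = -10148 - 2*205 = -10148 - 1*410 = -10148 - 410 = -10558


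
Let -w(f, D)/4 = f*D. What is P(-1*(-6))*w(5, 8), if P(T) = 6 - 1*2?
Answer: -640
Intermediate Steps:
w(f, D) = -4*D*f (w(f, D) = -4*f*D = -4*D*f)
P(T) = 4 (P(T) = 6 - 2 = 4)
P(-1*(-6))*w(5, 8) = 4*(-4*8*5) = 4*(-160) = -640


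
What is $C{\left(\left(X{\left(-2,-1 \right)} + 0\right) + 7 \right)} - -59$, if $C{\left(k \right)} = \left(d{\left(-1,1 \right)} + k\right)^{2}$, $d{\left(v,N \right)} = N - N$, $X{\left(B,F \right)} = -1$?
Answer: $95$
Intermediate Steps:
$d{\left(v,N \right)} = 0$
$C{\left(k \right)} = k^{2}$ ($C{\left(k \right)} = \left(0 + k\right)^{2} = k^{2}$)
$C{\left(\left(X{\left(-2,-1 \right)} + 0\right) + 7 \right)} - -59 = \left(\left(-1 + 0\right) + 7\right)^{2} - -59 = \left(-1 + 7\right)^{2} + 59 = 6^{2} + 59 = 36 + 59 = 95$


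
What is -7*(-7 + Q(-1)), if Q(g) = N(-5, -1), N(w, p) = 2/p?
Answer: 63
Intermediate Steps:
Q(g) = -2 (Q(g) = 2/(-1) = 2*(-1) = -2)
-7*(-7 + Q(-1)) = -7*(-7 - 2) = -7*(-9) = 63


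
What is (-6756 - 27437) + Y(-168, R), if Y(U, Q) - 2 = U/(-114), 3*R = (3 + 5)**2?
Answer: -649601/19 ≈ -34190.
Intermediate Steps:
R = 64/3 (R = (3 + 5)**2/3 = (1/3)*8**2 = (1/3)*64 = 64/3 ≈ 21.333)
Y(U, Q) = 2 - U/114 (Y(U, Q) = 2 + U/(-114) = 2 + U*(-1/114) = 2 - U/114)
(-6756 - 27437) + Y(-168, R) = (-6756 - 27437) + (2 - 1/114*(-168)) = -34193 + (2 + 28/19) = -34193 + 66/19 = -649601/19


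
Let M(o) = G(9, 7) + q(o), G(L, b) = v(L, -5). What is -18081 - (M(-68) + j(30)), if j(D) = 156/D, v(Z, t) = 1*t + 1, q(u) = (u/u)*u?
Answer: -90071/5 ≈ -18014.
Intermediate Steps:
q(u) = u (q(u) = 1*u = u)
v(Z, t) = 1 + t (v(Z, t) = t + 1 = 1 + t)
G(L, b) = -4 (G(L, b) = 1 - 5 = -4)
M(o) = -4 + o
-18081 - (M(-68) + j(30)) = -18081 - ((-4 - 68) + 156/30) = -18081 - (-72 + 156*(1/30)) = -18081 - (-72 + 26/5) = -18081 - 1*(-334/5) = -18081 + 334/5 = -90071/5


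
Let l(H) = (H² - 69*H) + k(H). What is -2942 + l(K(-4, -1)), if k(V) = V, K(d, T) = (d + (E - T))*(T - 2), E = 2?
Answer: -3137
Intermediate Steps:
K(d, T) = (-2 + T)*(2 + d - T) (K(d, T) = (d + (2 - T))*(T - 2) = (2 + d - T)*(-2 + T) = (-2 + T)*(2 + d - T))
l(H) = H² - 68*H (l(H) = (H² - 69*H) + H = H² - 68*H)
-2942 + l(K(-4, -1)) = -2942 + (-4 - 1*(-1)² - 2*(-4) + 4*(-1) - 1*(-4))*(-68 + (-4 - 1*(-1)² - 2*(-4) + 4*(-1) - 1*(-4))) = -2942 + (-4 - 1*1 + 8 - 4 + 4)*(-68 + (-4 - 1*1 + 8 - 4 + 4)) = -2942 + (-4 - 1 + 8 - 4 + 4)*(-68 + (-4 - 1 + 8 - 4 + 4)) = -2942 + 3*(-68 + 3) = -2942 + 3*(-65) = -2942 - 195 = -3137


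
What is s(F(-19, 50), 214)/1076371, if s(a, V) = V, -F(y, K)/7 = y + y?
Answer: 214/1076371 ≈ 0.00019882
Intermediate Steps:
F(y, K) = -14*y (F(y, K) = -7*(y + y) = -14*y)
s(F(-19, 50), 214)/1076371 = 214/1076371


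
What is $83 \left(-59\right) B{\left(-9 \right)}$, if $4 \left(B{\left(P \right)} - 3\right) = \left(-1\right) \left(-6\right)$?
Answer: $- \frac{44073}{2} \approx -22037.0$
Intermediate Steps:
$B{\left(P \right)} = \frac{9}{2}$ ($B{\left(P \right)} = 3 + \frac{\left(-1\right) \left(-6\right)}{4} = 3 + \frac{1}{4} \cdot 6 = 3 + \frac{3}{2} = \frac{9}{2}$)
$83 \left(-59\right) B{\left(-9 \right)} = 83 \left(-59\right) \frac{9}{2} = \left(-4897\right) \frac{9}{2} = - \frac{44073}{2}$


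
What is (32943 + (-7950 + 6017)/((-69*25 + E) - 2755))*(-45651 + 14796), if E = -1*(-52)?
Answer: -1500309328045/1476 ≈ -1.0165e+9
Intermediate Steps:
E = 52
(32943 + (-7950 + 6017)/((-69*25 + E) - 2755))*(-45651 + 14796) = (32943 + (-7950 + 6017)/((-69*25 + 52) - 2755))*(-45651 + 14796) = (32943 - 1933/((-1725 + 52) - 2755))*(-30855) = (32943 - 1933/(-1673 - 2755))*(-30855) = (32943 - 1933/(-4428))*(-30855) = (32943 - 1933*(-1/4428))*(-30855) = (32943 + 1933/4428)*(-30855) = (145873537/4428)*(-30855) = -1500309328045/1476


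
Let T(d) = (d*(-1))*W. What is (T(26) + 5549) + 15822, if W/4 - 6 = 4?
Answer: 20331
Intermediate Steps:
W = 40 (W = 24 + 4*4 = 24 + 16 = 40)
T(d) = -40*d (T(d) = (d*(-1))*40 = -d*40 = -40*d)
(T(26) + 5549) + 15822 = (-40*26 + 5549) + 15822 = (-1040 + 5549) + 15822 = 4509 + 15822 = 20331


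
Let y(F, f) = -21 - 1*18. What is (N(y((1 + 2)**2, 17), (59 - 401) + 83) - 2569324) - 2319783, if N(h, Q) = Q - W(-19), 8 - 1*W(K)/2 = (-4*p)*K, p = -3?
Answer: -4889838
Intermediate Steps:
W(K) = 16 - 24*K (W(K) = 16 - 2*(-4*(-3))*K = 16 - 24*K)
y(F, f) = -39 (y(F, f) = -21 - 18 = -39)
N(h, Q) = -472 + Q (N(h, Q) = Q - (16 - 24*(-19)) = Q - (16 + 456) = Q - 1*472 = Q - 472 = -472 + Q)
(N(y((1 + 2)**2, 17), (59 - 401) + 83) - 2569324) - 2319783 = ((-472 + ((59 - 401) + 83)) - 2569324) - 2319783 = ((-472 + (-342 + 83)) - 2569324) - 2319783 = ((-472 - 259) - 2569324) - 2319783 = (-731 - 2569324) - 2319783 = -2570055 - 2319783 = -4889838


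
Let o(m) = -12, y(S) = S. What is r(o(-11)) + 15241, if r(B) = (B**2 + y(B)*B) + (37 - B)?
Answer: 15578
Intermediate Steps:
r(B) = 37 - B + 2*B**2 (r(B) = (B**2 + B*B) + (37 - B) = (B**2 + B**2) + (37 - B) = 2*B**2 + (37 - B) = 37 - B + 2*B**2)
r(o(-11)) + 15241 = (37 - 1*(-12) + 2*(-12)**2) + 15241 = (37 + 12 + 2*144) + 15241 = (37 + 12 + 288) + 15241 = 337 + 15241 = 15578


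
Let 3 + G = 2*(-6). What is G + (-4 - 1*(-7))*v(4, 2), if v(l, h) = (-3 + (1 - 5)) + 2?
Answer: -30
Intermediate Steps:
G = -15 (G = -3 + 2*(-6) = -3 - 12 = -15)
v(l, h) = -5 (v(l, h) = (-3 - 4) + 2 = -7 + 2 = -5)
G + (-4 - 1*(-7))*v(4, 2) = -15 + (-4 - 1*(-7))*(-5) = -15 + (-4 + 7)*(-5) = -15 + 3*(-5) = -15 - 15 = -30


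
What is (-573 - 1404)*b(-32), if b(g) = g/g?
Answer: -1977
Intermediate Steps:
b(g) = 1
(-573 - 1404)*b(-32) = (-573 - 1404)*1 = -1977*1 = -1977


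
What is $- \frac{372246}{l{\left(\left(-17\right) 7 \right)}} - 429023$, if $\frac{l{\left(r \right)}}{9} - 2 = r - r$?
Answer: $- \frac{1349110}{3} \approx -4.497 \cdot 10^{5}$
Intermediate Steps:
$l{\left(r \right)} = 18$ ($l{\left(r \right)} = 18 + 9 \left(r - r\right) = 18 + 9 \cdot 0 = 18 + 0 = 18$)
$- \frac{372246}{l{\left(\left(-17\right) 7 \right)}} - 429023 = - \frac{372246}{18} - 429023 = \left(-372246\right) \frac{1}{18} - 429023 = - \frac{62041}{3} - 429023 = - \frac{1349110}{3}$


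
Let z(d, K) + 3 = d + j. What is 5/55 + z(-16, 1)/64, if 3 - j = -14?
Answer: 21/352 ≈ 0.059659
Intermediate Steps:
j = 17 (j = 3 - 1*(-14) = 3 + 14 = 17)
z(d, K) = 14 + d (z(d, K) = -3 + (d + 17) = -3 + (17 + d) = 14 + d)
5/55 + z(-16, 1)/64 = 5/55 + (14 - 16)/64 = 5*(1/55) - 2*1/64 = 1/11 - 1/32 = 21/352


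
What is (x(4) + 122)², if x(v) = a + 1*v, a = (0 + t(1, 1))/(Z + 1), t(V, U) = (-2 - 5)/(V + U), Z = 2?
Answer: 561001/36 ≈ 15583.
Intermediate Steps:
t(V, U) = -7/(U + V)
a = -7/6 (a = (0 - 7/(1 + 1))/(2 + 1) = (0 - 7/2)/3 = (0 - 7*½)*(⅓) = (0 - 7/2)*(⅓) = -7/2*⅓ = -7/6 ≈ -1.1667)
x(v) = -7/6 + v (x(v) = -7/6 + 1*v = -7/6 + v)
(x(4) + 122)² = ((-7/6 + 4) + 122)² = (17/6 + 122)² = (749/6)² = 561001/36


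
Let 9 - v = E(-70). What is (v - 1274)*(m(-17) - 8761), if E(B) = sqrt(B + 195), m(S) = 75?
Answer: 10987790 + 43430*sqrt(5) ≈ 1.1085e+7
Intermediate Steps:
E(B) = sqrt(195 + B)
v = 9 - 5*sqrt(5) (v = 9 - sqrt(195 - 70) = 9 - sqrt(125) = 9 - 5*sqrt(5) ≈ -2.1803)
(v - 1274)*(m(-17) - 8761) = ((9 - 5*sqrt(5)) - 1274)*(75 - 8761) = (-1265 - 5*sqrt(5))*(-8686) = 10987790 + 43430*sqrt(5)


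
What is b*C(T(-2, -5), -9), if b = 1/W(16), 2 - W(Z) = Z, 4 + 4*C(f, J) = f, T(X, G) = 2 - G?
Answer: -3/56 ≈ -0.053571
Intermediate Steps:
C(f, J) = -1 + f/4
W(Z) = 2 - Z
b = -1/14 (b = 1/(2 - 1*16) = 1/(2 - 16) = 1/(-14) = -1/14 ≈ -0.071429)
b*C(T(-2, -5), -9) = -(-1 + (2 - 1*(-5))/4)/14 = -(-1 + (2 + 5)/4)/14 = -(-1 + (1/4)*7)/14 = -(-1 + 7/4)/14 = -1/14*3/4 = -3/56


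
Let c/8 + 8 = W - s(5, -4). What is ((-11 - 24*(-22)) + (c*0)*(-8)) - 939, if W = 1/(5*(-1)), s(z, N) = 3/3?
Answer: -422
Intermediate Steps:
s(z, N) = 1 (s(z, N) = 3*(⅓) = 1)
W = -⅕ (W = 1/(-5) = -⅕ ≈ -0.20000)
c = -368/5 (c = -64 + 8*(-⅕ - 1*1) = -64 + 8*(-⅕ - 1) = -64 + 8*(-6/5) = -64 - 48/5 = -368/5 ≈ -73.600)
((-11 - 24*(-22)) + (c*0)*(-8)) - 939 = ((-11 - 24*(-22)) - 368/5*0*(-8)) - 939 = ((-11 + 528) + 0*(-8)) - 939 = (517 + 0) - 939 = 517 - 939 = -422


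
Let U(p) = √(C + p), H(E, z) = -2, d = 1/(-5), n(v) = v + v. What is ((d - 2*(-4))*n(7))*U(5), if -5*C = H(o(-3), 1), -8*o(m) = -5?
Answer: 1638*√15/25 ≈ 253.76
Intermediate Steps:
o(m) = 5/8 (o(m) = -⅛*(-5) = 5/8)
n(v) = 2*v
d = -⅕ ≈ -0.20000
C = ⅖ (C = -⅕*(-2) = ⅖ ≈ 0.40000)
U(p) = √(⅖ + p)
((d - 2*(-4))*n(7))*U(5) = ((-⅕ - 2*(-4))*(2*7))*(√(10 + 25*5)/5) = ((-⅕ + 8)*14)*(√(10 + 125)/5) = ((39/5)*14)*(√135/5) = 546*((3*√15)/5)/5 = 546*(3*√15/5)/5 = 1638*√15/25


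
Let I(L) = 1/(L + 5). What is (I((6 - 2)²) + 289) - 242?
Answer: 988/21 ≈ 47.048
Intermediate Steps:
I(L) = 1/(5 + L)
(I((6 - 2)²) + 289) - 242 = (1/(5 + (6 - 2)²) + 289) - 242 = (1/(5 + 4²) + 289) - 242 = (1/(5 + 16) + 289) - 242 = (1/21 + 289) - 242 = 6070/21 - 242 = 988/21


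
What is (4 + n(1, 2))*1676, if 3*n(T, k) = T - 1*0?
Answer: 21788/3 ≈ 7262.7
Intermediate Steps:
n(T, k) = T/3 (n(T, k) = (T - 1*0)/3 = (T + 0)/3 = T/3)
(4 + n(1, 2))*1676 = (4 + (1/3)*1)*1676 = (4 + 1/3)*1676 = (13/3)*1676 = 21788/3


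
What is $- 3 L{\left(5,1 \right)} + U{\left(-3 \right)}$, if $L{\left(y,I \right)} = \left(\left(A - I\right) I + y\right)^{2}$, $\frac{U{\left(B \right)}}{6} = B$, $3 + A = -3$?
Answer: $-30$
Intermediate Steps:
$A = -6$ ($A = -3 - 3 = -6$)
$U{\left(B \right)} = 6 B$
$L{\left(y,I \right)} = \left(y + I \left(-6 - I\right)\right)^{2}$ ($L{\left(y,I \right)} = \left(\left(-6 - I\right) I + y\right)^{2} = \left(I \left(-6 - I\right) + y\right)^{2} = \left(y + I \left(-6 - I\right)\right)^{2}$)
$- 3 L{\left(5,1 \right)} + U{\left(-3 \right)} = - 3 \left(1^{2} - 5 + 6 \cdot 1\right)^{2} + 6 \left(-3\right) = - 3 \left(1 - 5 + 6\right)^{2} - 18 = - 3 \cdot 2^{2} - 18 = \left(-3\right) 4 - 18 = -12 - 18 = -30$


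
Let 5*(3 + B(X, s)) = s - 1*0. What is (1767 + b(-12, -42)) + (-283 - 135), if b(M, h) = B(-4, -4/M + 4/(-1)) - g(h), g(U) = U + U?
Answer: 21439/15 ≈ 1429.3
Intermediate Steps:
B(X, s) = -3 + s/5 (B(X, s) = -3 + (s - 1*0)/5 = -3 + (s + 0)/5 = -3 + s/5)
g(U) = 2*U
b(M, h) = -19/5 - 2*h - 4/(5*M) (b(M, h) = (-3 + (-4/M + 4/(-1))/5) - 2*h = (-3 + (-4/M + 4*(-1))/5) - 2*h = (-3 + (-4/M - 4)/5) - 2*h = (-3 + (-4 - 4/M)/5) - 2*h = (-3 + (-4/5 - 4/(5*M))) - 2*h = (-19/5 - 4/(5*M)) - 2*h = -19/5 - 2*h - 4/(5*M))
(1767 + b(-12, -42)) + (-283 - 135) = (1767 + (-19/5 - 2*(-42) - 4/5/(-12))) + (-283 - 135) = (1767 + (-19/5 + 84 - 4/5*(-1/12))) - 418 = (1767 + (-19/5 + 84 + 1/15)) - 418 = (1767 + 1204/15) - 418 = 27709/15 - 418 = 21439/15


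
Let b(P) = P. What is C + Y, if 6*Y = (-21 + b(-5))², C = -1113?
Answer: -3001/3 ≈ -1000.3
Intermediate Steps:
Y = 338/3 (Y = (-21 - 5)²/6 = (⅙)*(-26)² = (⅙)*676 = 338/3 ≈ 112.67)
C + Y = -1113 + 338/3 = -3001/3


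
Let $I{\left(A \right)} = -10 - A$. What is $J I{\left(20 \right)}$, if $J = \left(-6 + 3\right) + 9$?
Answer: $-180$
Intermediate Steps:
$J = 6$ ($J = -3 + 9 = 6$)
$J I{\left(20 \right)} = 6 \left(-10 - 20\right) = 6 \left(-30\right) = -180$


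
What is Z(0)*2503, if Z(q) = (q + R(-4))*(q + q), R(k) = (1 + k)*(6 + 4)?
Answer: 0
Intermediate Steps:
R(k) = 10 + 10*k (R(k) = (1 + k)*10 = 10 + 10*k)
Z(q) = 2*q*(-30 + q) (Z(q) = (q + (10 + 10*(-4)))*(q + q) = (q + (10 - 40))*(2*q) = (q - 30)*(2*q) = (-30 + q)*(2*q) = 2*q*(-30 + q))
Z(0)*2503 = (2*0*(-30 + 0))*2503 = (2*0*(-30))*2503 = 0*2503 = 0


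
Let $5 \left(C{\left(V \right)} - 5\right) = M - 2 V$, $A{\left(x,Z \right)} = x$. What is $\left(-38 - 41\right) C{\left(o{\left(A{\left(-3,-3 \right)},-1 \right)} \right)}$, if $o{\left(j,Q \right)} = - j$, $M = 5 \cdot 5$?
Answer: $- \frac{3476}{5} \approx -695.2$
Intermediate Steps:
$M = 25$
$C{\left(V \right)} = 10 - \frac{2 V}{5}$ ($C{\left(V \right)} = 5 + \frac{25 - 2 V}{5} = 5 - \left(-5 + \frac{2 V}{5}\right) = 10 - \frac{2 V}{5}$)
$\left(-38 - 41\right) C{\left(o{\left(A{\left(-3,-3 \right)},-1 \right)} \right)} = \left(-38 - 41\right) \left(10 - \frac{2 \left(\left(-1\right) \left(-3\right)\right)}{5}\right) = - 79 \left(10 - \frac{6}{5}\right) = \left(-79\right) \frac{44}{5} = - \frac{3476}{5}$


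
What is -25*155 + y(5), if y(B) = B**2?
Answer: -3850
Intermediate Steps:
-25*155 + y(5) = -25*155 + 5**2 = -3875 + 25 = -3850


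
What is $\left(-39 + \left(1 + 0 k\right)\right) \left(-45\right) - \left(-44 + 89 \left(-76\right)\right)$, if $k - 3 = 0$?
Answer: $8518$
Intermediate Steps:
$k = 3$ ($k = 3 + 0 = 3$)
$\left(-39 + \left(1 + 0 k\right)\right) \left(-45\right) - \left(-44 + 89 \left(-76\right)\right) = \left(-39 + \left(1 + 0 \cdot 3\right)\right) \left(-45\right) - \left(-44 + 89 \left(-76\right)\right) = \left(-39 + \left(1 + 0\right)\right) \left(-45\right) - \left(-44 - 6764\right) = \left(-39 + 1\right) \left(-45\right) - -6808 = \left(-38\right) \left(-45\right) + 6808 = 1710 + 6808 = 8518$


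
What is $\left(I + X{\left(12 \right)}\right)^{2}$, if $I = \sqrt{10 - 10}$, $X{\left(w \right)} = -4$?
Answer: $16$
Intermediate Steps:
$I = 0$ ($I = \sqrt{0} = 0$)
$\left(I + X{\left(12 \right)}\right)^{2} = \left(0 - 4\right)^{2} = \left(-4\right)^{2} = 16$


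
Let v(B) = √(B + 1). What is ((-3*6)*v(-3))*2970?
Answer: -53460*I*√2 ≈ -75604.0*I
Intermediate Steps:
v(B) = √(1 + B)
((-3*6)*v(-3))*2970 = ((-3*6)*√(1 - 3))*2970 = -18*I*√2*2970 = -53460*I*√2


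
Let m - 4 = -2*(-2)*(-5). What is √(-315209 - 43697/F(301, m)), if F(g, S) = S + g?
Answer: I*√25615304670/285 ≈ 561.57*I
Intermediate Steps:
m = -16 (m = 4 - 2*(-2)*(-5) = 4 + 4*(-5) = 4 - 20 = -16)
√(-315209 - 43697/F(301, m)) = √(-315209 - 43697/(-16 + 301)) = √(-315209 - 43697/285) = √(-89878262/285) = I*√25615304670/285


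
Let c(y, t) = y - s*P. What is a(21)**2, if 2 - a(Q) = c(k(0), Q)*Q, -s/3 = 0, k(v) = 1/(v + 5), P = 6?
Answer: 121/25 ≈ 4.8400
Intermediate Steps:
k(v) = 1/(5 + v)
s = 0 (s = -3*0 = 0)
c(y, t) = y (c(y, t) = y - 0*6 = y - 1*0 = y + 0 = y)
a(Q) = 2 - Q/5 (a(Q) = 2 - Q/(5 + 0) = 2 - Q/5)
a(21)**2 = (2 - 1/5*21)**2 = (2 - 21/5)**2 = (-11/5)**2 = 121/25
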